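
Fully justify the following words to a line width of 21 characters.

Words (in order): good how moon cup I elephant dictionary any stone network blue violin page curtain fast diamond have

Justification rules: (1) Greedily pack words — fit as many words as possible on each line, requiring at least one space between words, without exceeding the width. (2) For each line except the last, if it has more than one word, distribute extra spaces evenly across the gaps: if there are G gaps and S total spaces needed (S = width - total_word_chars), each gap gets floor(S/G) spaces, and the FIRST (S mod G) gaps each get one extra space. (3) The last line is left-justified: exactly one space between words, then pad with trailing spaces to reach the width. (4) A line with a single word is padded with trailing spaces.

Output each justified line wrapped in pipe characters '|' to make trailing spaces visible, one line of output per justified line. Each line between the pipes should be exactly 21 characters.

Line 1: ['good', 'how', 'moon', 'cup', 'I'] (min_width=19, slack=2)
Line 2: ['elephant', 'dictionary'] (min_width=19, slack=2)
Line 3: ['any', 'stone', 'network'] (min_width=17, slack=4)
Line 4: ['blue', 'violin', 'page'] (min_width=16, slack=5)
Line 5: ['curtain', 'fast', 'diamond'] (min_width=20, slack=1)
Line 6: ['have'] (min_width=4, slack=17)

Answer: |good  how  moon cup I|
|elephant   dictionary|
|any   stone   network|
|blue    violin   page|
|curtain  fast diamond|
|have                 |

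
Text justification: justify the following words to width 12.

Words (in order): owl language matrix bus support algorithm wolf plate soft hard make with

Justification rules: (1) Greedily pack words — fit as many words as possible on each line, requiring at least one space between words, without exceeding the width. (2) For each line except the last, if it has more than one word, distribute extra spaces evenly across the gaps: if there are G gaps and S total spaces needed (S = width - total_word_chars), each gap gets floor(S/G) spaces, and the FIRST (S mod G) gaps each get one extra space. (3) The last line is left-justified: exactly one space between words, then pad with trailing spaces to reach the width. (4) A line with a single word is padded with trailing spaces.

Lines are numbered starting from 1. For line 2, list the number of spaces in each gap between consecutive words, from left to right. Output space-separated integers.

Answer: 3

Derivation:
Line 1: ['owl', 'language'] (min_width=12, slack=0)
Line 2: ['matrix', 'bus'] (min_width=10, slack=2)
Line 3: ['support'] (min_width=7, slack=5)
Line 4: ['algorithm'] (min_width=9, slack=3)
Line 5: ['wolf', 'plate'] (min_width=10, slack=2)
Line 6: ['soft', 'hard'] (min_width=9, slack=3)
Line 7: ['make', 'with'] (min_width=9, slack=3)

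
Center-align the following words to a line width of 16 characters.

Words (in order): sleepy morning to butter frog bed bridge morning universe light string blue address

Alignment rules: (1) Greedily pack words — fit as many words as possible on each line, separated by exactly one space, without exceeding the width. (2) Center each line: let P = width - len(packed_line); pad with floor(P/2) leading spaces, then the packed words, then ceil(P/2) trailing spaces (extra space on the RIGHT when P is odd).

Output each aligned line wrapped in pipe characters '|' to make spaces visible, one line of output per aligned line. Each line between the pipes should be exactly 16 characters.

Line 1: ['sleepy', 'morning'] (min_width=14, slack=2)
Line 2: ['to', 'butter', 'frog'] (min_width=14, slack=2)
Line 3: ['bed', 'bridge'] (min_width=10, slack=6)
Line 4: ['morning', 'universe'] (min_width=16, slack=0)
Line 5: ['light', 'string'] (min_width=12, slack=4)
Line 6: ['blue', 'address'] (min_width=12, slack=4)

Answer: | sleepy morning |
| to butter frog |
|   bed bridge   |
|morning universe|
|  light string  |
|  blue address  |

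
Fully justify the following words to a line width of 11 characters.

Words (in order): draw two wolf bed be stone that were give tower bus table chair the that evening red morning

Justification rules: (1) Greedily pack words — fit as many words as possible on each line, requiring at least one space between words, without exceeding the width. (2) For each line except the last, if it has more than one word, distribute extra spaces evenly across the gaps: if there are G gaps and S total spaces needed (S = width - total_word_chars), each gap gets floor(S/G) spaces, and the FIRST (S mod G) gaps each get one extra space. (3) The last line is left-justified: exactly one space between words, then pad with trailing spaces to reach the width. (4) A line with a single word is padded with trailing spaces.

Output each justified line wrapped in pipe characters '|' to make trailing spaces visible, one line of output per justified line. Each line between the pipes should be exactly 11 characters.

Answer: |draw    two|
|wolf bed be|
|stone  that|
|were   give|
|tower   bus|
|table chair|
|the    that|
|evening red|
|morning    |

Derivation:
Line 1: ['draw', 'two'] (min_width=8, slack=3)
Line 2: ['wolf', 'bed', 'be'] (min_width=11, slack=0)
Line 3: ['stone', 'that'] (min_width=10, slack=1)
Line 4: ['were', 'give'] (min_width=9, slack=2)
Line 5: ['tower', 'bus'] (min_width=9, slack=2)
Line 6: ['table', 'chair'] (min_width=11, slack=0)
Line 7: ['the', 'that'] (min_width=8, slack=3)
Line 8: ['evening', 'red'] (min_width=11, slack=0)
Line 9: ['morning'] (min_width=7, slack=4)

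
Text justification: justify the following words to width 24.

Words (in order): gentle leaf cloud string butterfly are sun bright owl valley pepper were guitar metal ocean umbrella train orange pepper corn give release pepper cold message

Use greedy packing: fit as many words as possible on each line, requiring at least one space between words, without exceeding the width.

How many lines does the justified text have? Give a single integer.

Answer: 7

Derivation:
Line 1: ['gentle', 'leaf', 'cloud', 'string'] (min_width=24, slack=0)
Line 2: ['butterfly', 'are', 'sun', 'bright'] (min_width=24, slack=0)
Line 3: ['owl', 'valley', 'pepper', 'were'] (min_width=22, slack=2)
Line 4: ['guitar', 'metal', 'ocean'] (min_width=18, slack=6)
Line 5: ['umbrella', 'train', 'orange'] (min_width=21, slack=3)
Line 6: ['pepper', 'corn', 'give', 'release'] (min_width=24, slack=0)
Line 7: ['pepper', 'cold', 'message'] (min_width=19, slack=5)
Total lines: 7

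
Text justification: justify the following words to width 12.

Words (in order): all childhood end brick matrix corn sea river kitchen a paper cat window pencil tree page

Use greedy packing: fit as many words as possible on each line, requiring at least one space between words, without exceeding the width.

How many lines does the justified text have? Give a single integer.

Line 1: ['all'] (min_width=3, slack=9)
Line 2: ['childhood'] (min_width=9, slack=3)
Line 3: ['end', 'brick'] (min_width=9, slack=3)
Line 4: ['matrix', 'corn'] (min_width=11, slack=1)
Line 5: ['sea', 'river'] (min_width=9, slack=3)
Line 6: ['kitchen', 'a'] (min_width=9, slack=3)
Line 7: ['paper', 'cat'] (min_width=9, slack=3)
Line 8: ['window'] (min_width=6, slack=6)
Line 9: ['pencil', 'tree'] (min_width=11, slack=1)
Line 10: ['page'] (min_width=4, slack=8)
Total lines: 10

Answer: 10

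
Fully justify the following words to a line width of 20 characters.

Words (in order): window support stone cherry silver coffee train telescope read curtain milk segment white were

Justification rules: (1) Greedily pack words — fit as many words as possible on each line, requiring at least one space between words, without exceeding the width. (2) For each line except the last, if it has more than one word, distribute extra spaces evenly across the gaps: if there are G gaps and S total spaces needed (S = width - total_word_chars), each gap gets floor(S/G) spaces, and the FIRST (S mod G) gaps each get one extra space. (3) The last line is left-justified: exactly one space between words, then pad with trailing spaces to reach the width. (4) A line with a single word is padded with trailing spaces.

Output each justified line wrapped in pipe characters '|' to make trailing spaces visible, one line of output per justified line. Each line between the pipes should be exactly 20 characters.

Line 1: ['window', 'support', 'stone'] (min_width=20, slack=0)
Line 2: ['cherry', 'silver', 'coffee'] (min_width=20, slack=0)
Line 3: ['train', 'telescope', 'read'] (min_width=20, slack=0)
Line 4: ['curtain', 'milk', 'segment'] (min_width=20, slack=0)
Line 5: ['white', 'were'] (min_width=10, slack=10)

Answer: |window support stone|
|cherry silver coffee|
|train telescope read|
|curtain milk segment|
|white were          |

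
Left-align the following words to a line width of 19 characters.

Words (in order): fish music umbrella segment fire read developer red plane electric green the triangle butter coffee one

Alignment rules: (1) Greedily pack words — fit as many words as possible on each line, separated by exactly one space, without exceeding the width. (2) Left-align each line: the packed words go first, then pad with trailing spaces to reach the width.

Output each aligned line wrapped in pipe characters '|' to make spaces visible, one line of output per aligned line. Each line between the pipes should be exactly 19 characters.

Line 1: ['fish', 'music', 'umbrella'] (min_width=19, slack=0)
Line 2: ['segment', 'fire', 'read'] (min_width=17, slack=2)
Line 3: ['developer', 'red', 'plane'] (min_width=19, slack=0)
Line 4: ['electric', 'green', 'the'] (min_width=18, slack=1)
Line 5: ['triangle', 'butter'] (min_width=15, slack=4)
Line 6: ['coffee', 'one'] (min_width=10, slack=9)

Answer: |fish music umbrella|
|segment fire read  |
|developer red plane|
|electric green the |
|triangle butter    |
|coffee one         |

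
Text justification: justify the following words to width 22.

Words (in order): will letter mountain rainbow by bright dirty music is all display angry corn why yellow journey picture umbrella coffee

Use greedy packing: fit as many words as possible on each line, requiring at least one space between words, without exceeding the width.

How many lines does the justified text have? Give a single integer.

Answer: 6

Derivation:
Line 1: ['will', 'letter', 'mountain'] (min_width=20, slack=2)
Line 2: ['rainbow', 'by', 'bright'] (min_width=17, slack=5)
Line 3: ['dirty', 'music', 'is', 'all'] (min_width=18, slack=4)
Line 4: ['display', 'angry', 'corn', 'why'] (min_width=22, slack=0)
Line 5: ['yellow', 'journey', 'picture'] (min_width=22, slack=0)
Line 6: ['umbrella', 'coffee'] (min_width=15, slack=7)
Total lines: 6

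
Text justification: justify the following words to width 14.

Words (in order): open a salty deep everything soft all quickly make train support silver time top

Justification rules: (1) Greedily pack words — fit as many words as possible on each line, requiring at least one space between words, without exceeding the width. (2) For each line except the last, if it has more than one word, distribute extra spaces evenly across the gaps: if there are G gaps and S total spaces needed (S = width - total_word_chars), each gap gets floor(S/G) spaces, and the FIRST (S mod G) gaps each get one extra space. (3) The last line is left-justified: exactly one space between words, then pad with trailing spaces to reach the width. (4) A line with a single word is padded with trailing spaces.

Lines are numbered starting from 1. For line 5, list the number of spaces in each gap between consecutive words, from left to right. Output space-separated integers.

Answer: 3

Derivation:
Line 1: ['open', 'a', 'salty'] (min_width=12, slack=2)
Line 2: ['deep'] (min_width=4, slack=10)
Line 3: ['everything'] (min_width=10, slack=4)
Line 4: ['soft', 'all'] (min_width=8, slack=6)
Line 5: ['quickly', 'make'] (min_width=12, slack=2)
Line 6: ['train', 'support'] (min_width=13, slack=1)
Line 7: ['silver', 'time'] (min_width=11, slack=3)
Line 8: ['top'] (min_width=3, slack=11)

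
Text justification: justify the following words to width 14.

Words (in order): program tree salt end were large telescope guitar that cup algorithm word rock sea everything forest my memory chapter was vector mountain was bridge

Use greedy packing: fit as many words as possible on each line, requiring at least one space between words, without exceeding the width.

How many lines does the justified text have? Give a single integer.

Line 1: ['program', 'tree'] (min_width=12, slack=2)
Line 2: ['salt', 'end', 'were'] (min_width=13, slack=1)
Line 3: ['large'] (min_width=5, slack=9)
Line 4: ['telescope'] (min_width=9, slack=5)
Line 5: ['guitar', 'that'] (min_width=11, slack=3)
Line 6: ['cup', 'algorithm'] (min_width=13, slack=1)
Line 7: ['word', 'rock', 'sea'] (min_width=13, slack=1)
Line 8: ['everything'] (min_width=10, slack=4)
Line 9: ['forest', 'my'] (min_width=9, slack=5)
Line 10: ['memory', 'chapter'] (min_width=14, slack=0)
Line 11: ['was', 'vector'] (min_width=10, slack=4)
Line 12: ['mountain', 'was'] (min_width=12, slack=2)
Line 13: ['bridge'] (min_width=6, slack=8)
Total lines: 13

Answer: 13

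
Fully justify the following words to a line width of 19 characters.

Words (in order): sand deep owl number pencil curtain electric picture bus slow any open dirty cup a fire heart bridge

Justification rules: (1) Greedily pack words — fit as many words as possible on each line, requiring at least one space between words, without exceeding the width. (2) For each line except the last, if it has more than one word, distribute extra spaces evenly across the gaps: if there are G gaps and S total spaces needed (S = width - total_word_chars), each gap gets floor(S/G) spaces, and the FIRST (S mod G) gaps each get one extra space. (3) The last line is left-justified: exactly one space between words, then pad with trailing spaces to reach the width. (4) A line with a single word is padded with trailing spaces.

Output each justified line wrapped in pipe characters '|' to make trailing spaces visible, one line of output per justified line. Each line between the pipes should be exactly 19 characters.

Line 1: ['sand', 'deep', 'owl'] (min_width=13, slack=6)
Line 2: ['number', 'pencil'] (min_width=13, slack=6)
Line 3: ['curtain', 'electric'] (min_width=16, slack=3)
Line 4: ['picture', 'bus', 'slow'] (min_width=16, slack=3)
Line 5: ['any', 'open', 'dirty', 'cup'] (min_width=18, slack=1)
Line 6: ['a', 'fire', 'heart', 'bridge'] (min_width=19, slack=0)

Answer: |sand    deep    owl|
|number       pencil|
|curtain    electric|
|picture   bus  slow|
|any  open dirty cup|
|a fire heart bridge|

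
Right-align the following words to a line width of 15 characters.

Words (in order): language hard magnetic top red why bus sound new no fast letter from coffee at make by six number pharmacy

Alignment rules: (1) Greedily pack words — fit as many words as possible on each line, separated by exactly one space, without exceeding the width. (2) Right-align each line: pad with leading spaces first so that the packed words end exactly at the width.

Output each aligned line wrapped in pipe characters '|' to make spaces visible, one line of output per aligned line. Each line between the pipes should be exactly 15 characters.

Answer: |  language hard|
|   magnetic top|
|    red why bus|
|   sound new no|
|    fast letter|
| from coffee at|
|    make by six|
|number pharmacy|

Derivation:
Line 1: ['language', 'hard'] (min_width=13, slack=2)
Line 2: ['magnetic', 'top'] (min_width=12, slack=3)
Line 3: ['red', 'why', 'bus'] (min_width=11, slack=4)
Line 4: ['sound', 'new', 'no'] (min_width=12, slack=3)
Line 5: ['fast', 'letter'] (min_width=11, slack=4)
Line 6: ['from', 'coffee', 'at'] (min_width=14, slack=1)
Line 7: ['make', 'by', 'six'] (min_width=11, slack=4)
Line 8: ['number', 'pharmacy'] (min_width=15, slack=0)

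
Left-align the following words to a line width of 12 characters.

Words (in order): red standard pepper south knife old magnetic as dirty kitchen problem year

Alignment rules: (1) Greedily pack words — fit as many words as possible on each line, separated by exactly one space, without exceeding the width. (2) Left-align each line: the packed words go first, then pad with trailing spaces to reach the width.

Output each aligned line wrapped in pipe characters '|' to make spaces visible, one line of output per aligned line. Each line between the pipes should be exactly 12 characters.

Answer: |red standard|
|pepper south|
|knife old   |
|magnetic as |
|dirty       |
|kitchen     |
|problem year|

Derivation:
Line 1: ['red', 'standard'] (min_width=12, slack=0)
Line 2: ['pepper', 'south'] (min_width=12, slack=0)
Line 3: ['knife', 'old'] (min_width=9, slack=3)
Line 4: ['magnetic', 'as'] (min_width=11, slack=1)
Line 5: ['dirty'] (min_width=5, slack=7)
Line 6: ['kitchen'] (min_width=7, slack=5)
Line 7: ['problem', 'year'] (min_width=12, slack=0)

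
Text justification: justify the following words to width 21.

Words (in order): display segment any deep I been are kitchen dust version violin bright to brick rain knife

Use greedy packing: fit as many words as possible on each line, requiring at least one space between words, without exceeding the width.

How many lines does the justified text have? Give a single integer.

Line 1: ['display', 'segment', 'any'] (min_width=19, slack=2)
Line 2: ['deep', 'I', 'been', 'are'] (min_width=15, slack=6)
Line 3: ['kitchen', 'dust', 'version'] (min_width=20, slack=1)
Line 4: ['violin', 'bright', 'to'] (min_width=16, slack=5)
Line 5: ['brick', 'rain', 'knife'] (min_width=16, slack=5)
Total lines: 5

Answer: 5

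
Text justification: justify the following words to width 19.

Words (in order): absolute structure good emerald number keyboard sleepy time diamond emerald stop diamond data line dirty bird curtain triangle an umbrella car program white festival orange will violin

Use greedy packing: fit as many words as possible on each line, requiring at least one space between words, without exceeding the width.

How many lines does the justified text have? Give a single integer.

Line 1: ['absolute', 'structure'] (min_width=18, slack=1)
Line 2: ['good', 'emerald', 'number'] (min_width=19, slack=0)
Line 3: ['keyboard', 'sleepy'] (min_width=15, slack=4)
Line 4: ['time', 'diamond'] (min_width=12, slack=7)
Line 5: ['emerald', 'stop'] (min_width=12, slack=7)
Line 6: ['diamond', 'data', 'line'] (min_width=17, slack=2)
Line 7: ['dirty', 'bird', 'curtain'] (min_width=18, slack=1)
Line 8: ['triangle', 'an'] (min_width=11, slack=8)
Line 9: ['umbrella', 'car'] (min_width=12, slack=7)
Line 10: ['program', 'white'] (min_width=13, slack=6)
Line 11: ['festival', 'orange'] (min_width=15, slack=4)
Line 12: ['will', 'violin'] (min_width=11, slack=8)
Total lines: 12

Answer: 12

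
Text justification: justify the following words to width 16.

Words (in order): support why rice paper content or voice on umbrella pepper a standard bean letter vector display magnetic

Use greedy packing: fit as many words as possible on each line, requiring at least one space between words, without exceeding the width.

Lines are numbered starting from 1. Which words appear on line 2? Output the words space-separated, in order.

Answer: paper content or

Derivation:
Line 1: ['support', 'why', 'rice'] (min_width=16, slack=0)
Line 2: ['paper', 'content', 'or'] (min_width=16, slack=0)
Line 3: ['voice', 'on'] (min_width=8, slack=8)
Line 4: ['umbrella', 'pepper'] (min_width=15, slack=1)
Line 5: ['a', 'standard', 'bean'] (min_width=15, slack=1)
Line 6: ['letter', 'vector'] (min_width=13, slack=3)
Line 7: ['display', 'magnetic'] (min_width=16, slack=0)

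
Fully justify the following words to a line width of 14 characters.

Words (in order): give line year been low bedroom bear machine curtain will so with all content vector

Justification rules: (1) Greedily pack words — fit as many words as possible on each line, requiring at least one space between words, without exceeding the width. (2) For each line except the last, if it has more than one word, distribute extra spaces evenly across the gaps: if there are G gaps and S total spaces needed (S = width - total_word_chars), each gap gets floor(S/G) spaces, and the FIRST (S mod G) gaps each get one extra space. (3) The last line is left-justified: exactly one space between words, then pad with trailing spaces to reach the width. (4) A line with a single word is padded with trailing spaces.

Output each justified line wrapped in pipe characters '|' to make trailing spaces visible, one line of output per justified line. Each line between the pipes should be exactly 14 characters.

Line 1: ['give', 'line', 'year'] (min_width=14, slack=0)
Line 2: ['been', 'low'] (min_width=8, slack=6)
Line 3: ['bedroom', 'bear'] (min_width=12, slack=2)
Line 4: ['machine'] (min_width=7, slack=7)
Line 5: ['curtain', 'will'] (min_width=12, slack=2)
Line 6: ['so', 'with', 'all'] (min_width=11, slack=3)
Line 7: ['content', 'vector'] (min_width=14, slack=0)

Answer: |give line year|
|been       low|
|bedroom   bear|
|machine       |
|curtain   will|
|so   with  all|
|content vector|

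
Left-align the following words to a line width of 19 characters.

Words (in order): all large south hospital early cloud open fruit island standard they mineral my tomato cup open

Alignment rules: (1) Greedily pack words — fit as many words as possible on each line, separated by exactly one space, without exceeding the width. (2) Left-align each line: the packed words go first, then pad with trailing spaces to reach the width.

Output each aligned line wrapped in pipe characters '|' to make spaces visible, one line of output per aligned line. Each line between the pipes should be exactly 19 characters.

Line 1: ['all', 'large', 'south'] (min_width=15, slack=4)
Line 2: ['hospital', 'early'] (min_width=14, slack=5)
Line 3: ['cloud', 'open', 'fruit'] (min_width=16, slack=3)
Line 4: ['island', 'standard'] (min_width=15, slack=4)
Line 5: ['they', 'mineral', 'my'] (min_width=15, slack=4)
Line 6: ['tomato', 'cup', 'open'] (min_width=15, slack=4)

Answer: |all large south    |
|hospital early     |
|cloud open fruit   |
|island standard    |
|they mineral my    |
|tomato cup open    |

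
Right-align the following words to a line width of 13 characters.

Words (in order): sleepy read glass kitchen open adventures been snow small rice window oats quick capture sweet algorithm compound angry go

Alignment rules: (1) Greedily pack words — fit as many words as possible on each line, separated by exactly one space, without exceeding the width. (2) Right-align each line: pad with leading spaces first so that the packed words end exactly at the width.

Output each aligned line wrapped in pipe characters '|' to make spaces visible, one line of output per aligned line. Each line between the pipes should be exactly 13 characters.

Line 1: ['sleepy', 'read'] (min_width=11, slack=2)
Line 2: ['glass', 'kitchen'] (min_width=13, slack=0)
Line 3: ['open'] (min_width=4, slack=9)
Line 4: ['adventures'] (min_width=10, slack=3)
Line 5: ['been', 'snow'] (min_width=9, slack=4)
Line 6: ['small', 'rice'] (min_width=10, slack=3)
Line 7: ['window', 'oats'] (min_width=11, slack=2)
Line 8: ['quick', 'capture'] (min_width=13, slack=0)
Line 9: ['sweet'] (min_width=5, slack=8)
Line 10: ['algorithm'] (min_width=9, slack=4)
Line 11: ['compound'] (min_width=8, slack=5)
Line 12: ['angry', 'go'] (min_width=8, slack=5)

Answer: |  sleepy read|
|glass kitchen|
|         open|
|   adventures|
|    been snow|
|   small rice|
|  window oats|
|quick capture|
|        sweet|
|    algorithm|
|     compound|
|     angry go|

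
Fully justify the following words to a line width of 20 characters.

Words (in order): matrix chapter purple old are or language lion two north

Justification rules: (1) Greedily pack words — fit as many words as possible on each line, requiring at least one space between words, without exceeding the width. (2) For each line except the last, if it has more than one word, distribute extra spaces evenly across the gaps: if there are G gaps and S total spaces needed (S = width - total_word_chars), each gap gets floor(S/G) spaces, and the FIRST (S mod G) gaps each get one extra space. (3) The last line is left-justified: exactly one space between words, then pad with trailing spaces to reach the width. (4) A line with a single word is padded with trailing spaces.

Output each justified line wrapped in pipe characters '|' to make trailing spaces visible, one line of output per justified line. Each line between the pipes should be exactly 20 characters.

Line 1: ['matrix', 'chapter'] (min_width=14, slack=6)
Line 2: ['purple', 'old', 'are', 'or'] (min_width=17, slack=3)
Line 3: ['language', 'lion', 'two'] (min_width=17, slack=3)
Line 4: ['north'] (min_width=5, slack=15)

Answer: |matrix       chapter|
|purple  old  are  or|
|language   lion  two|
|north               |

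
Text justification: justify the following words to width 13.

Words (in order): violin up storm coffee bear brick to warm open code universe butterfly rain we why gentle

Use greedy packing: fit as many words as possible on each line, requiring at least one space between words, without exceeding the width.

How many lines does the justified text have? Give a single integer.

Answer: 8

Derivation:
Line 1: ['violin', 'up'] (min_width=9, slack=4)
Line 2: ['storm', 'coffee'] (min_width=12, slack=1)
Line 3: ['bear', 'brick', 'to'] (min_width=13, slack=0)
Line 4: ['warm', 'open'] (min_width=9, slack=4)
Line 5: ['code', 'universe'] (min_width=13, slack=0)
Line 6: ['butterfly'] (min_width=9, slack=4)
Line 7: ['rain', 'we', 'why'] (min_width=11, slack=2)
Line 8: ['gentle'] (min_width=6, slack=7)
Total lines: 8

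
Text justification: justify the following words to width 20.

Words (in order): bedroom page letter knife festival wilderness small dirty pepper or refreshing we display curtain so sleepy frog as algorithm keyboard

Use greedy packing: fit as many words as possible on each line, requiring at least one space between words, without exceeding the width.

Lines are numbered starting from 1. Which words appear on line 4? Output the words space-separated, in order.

Line 1: ['bedroom', 'page', 'letter'] (min_width=19, slack=1)
Line 2: ['knife', 'festival'] (min_width=14, slack=6)
Line 3: ['wilderness', 'small'] (min_width=16, slack=4)
Line 4: ['dirty', 'pepper', 'or'] (min_width=15, slack=5)
Line 5: ['refreshing', 'we'] (min_width=13, slack=7)
Line 6: ['display', 'curtain', 'so'] (min_width=18, slack=2)
Line 7: ['sleepy', 'frog', 'as'] (min_width=14, slack=6)
Line 8: ['algorithm', 'keyboard'] (min_width=18, slack=2)

Answer: dirty pepper or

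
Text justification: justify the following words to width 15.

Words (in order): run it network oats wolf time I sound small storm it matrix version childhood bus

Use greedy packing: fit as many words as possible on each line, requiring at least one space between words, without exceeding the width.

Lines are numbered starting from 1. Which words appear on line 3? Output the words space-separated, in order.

Answer: I sound small

Derivation:
Line 1: ['run', 'it', 'network'] (min_width=14, slack=1)
Line 2: ['oats', 'wolf', 'time'] (min_width=14, slack=1)
Line 3: ['I', 'sound', 'small'] (min_width=13, slack=2)
Line 4: ['storm', 'it', 'matrix'] (min_width=15, slack=0)
Line 5: ['version'] (min_width=7, slack=8)
Line 6: ['childhood', 'bus'] (min_width=13, slack=2)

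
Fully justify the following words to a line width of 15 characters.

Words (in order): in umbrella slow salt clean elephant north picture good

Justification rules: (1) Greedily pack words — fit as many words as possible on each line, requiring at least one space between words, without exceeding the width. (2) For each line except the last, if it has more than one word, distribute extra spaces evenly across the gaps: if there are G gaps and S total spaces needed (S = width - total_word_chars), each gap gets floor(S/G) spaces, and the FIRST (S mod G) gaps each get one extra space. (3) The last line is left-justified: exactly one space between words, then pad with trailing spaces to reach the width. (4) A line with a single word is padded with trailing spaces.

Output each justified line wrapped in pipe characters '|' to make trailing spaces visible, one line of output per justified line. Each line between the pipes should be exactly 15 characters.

Answer: |in     umbrella|
|slow salt clean|
|elephant  north|
|picture good   |

Derivation:
Line 1: ['in', 'umbrella'] (min_width=11, slack=4)
Line 2: ['slow', 'salt', 'clean'] (min_width=15, slack=0)
Line 3: ['elephant', 'north'] (min_width=14, slack=1)
Line 4: ['picture', 'good'] (min_width=12, slack=3)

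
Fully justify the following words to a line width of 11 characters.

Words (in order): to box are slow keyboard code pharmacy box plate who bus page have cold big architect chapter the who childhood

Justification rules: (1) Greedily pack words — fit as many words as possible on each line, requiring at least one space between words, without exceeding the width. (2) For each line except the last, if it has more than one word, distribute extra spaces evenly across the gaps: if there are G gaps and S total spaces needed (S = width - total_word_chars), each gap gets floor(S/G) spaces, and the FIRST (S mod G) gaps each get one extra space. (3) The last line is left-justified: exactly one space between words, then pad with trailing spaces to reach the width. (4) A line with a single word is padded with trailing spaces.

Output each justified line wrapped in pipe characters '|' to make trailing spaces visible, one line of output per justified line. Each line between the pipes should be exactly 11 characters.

Line 1: ['to', 'box', 'are'] (min_width=10, slack=1)
Line 2: ['slow'] (min_width=4, slack=7)
Line 3: ['keyboard'] (min_width=8, slack=3)
Line 4: ['code'] (min_width=4, slack=7)
Line 5: ['pharmacy'] (min_width=8, slack=3)
Line 6: ['box', 'plate'] (min_width=9, slack=2)
Line 7: ['who', 'bus'] (min_width=7, slack=4)
Line 8: ['page', 'have'] (min_width=9, slack=2)
Line 9: ['cold', 'big'] (min_width=8, slack=3)
Line 10: ['architect'] (min_width=9, slack=2)
Line 11: ['chapter', 'the'] (min_width=11, slack=0)
Line 12: ['who'] (min_width=3, slack=8)
Line 13: ['childhood'] (min_width=9, slack=2)

Answer: |to  box are|
|slow       |
|keyboard   |
|code       |
|pharmacy   |
|box   plate|
|who     bus|
|page   have|
|cold    big|
|architect  |
|chapter the|
|who        |
|childhood  |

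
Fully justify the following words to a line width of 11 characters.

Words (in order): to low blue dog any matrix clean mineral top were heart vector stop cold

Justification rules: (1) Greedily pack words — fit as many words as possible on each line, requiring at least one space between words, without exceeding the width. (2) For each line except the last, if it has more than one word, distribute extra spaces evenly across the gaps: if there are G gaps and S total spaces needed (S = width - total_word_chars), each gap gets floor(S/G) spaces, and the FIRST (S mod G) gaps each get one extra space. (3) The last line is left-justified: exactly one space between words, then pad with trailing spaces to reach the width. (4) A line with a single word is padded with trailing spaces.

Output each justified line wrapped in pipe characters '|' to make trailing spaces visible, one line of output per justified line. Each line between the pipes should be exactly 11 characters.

Line 1: ['to', 'low', 'blue'] (min_width=11, slack=0)
Line 2: ['dog', 'any'] (min_width=7, slack=4)
Line 3: ['matrix'] (min_width=6, slack=5)
Line 4: ['clean'] (min_width=5, slack=6)
Line 5: ['mineral', 'top'] (min_width=11, slack=0)
Line 6: ['were', 'heart'] (min_width=10, slack=1)
Line 7: ['vector', 'stop'] (min_width=11, slack=0)
Line 8: ['cold'] (min_width=4, slack=7)

Answer: |to low blue|
|dog     any|
|matrix     |
|clean      |
|mineral top|
|were  heart|
|vector stop|
|cold       |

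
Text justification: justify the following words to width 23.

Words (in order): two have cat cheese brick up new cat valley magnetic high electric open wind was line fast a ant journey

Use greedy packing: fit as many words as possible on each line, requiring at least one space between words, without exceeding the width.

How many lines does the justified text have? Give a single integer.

Line 1: ['two', 'have', 'cat', 'cheese'] (min_width=19, slack=4)
Line 2: ['brick', 'up', 'new', 'cat', 'valley'] (min_width=23, slack=0)
Line 3: ['magnetic', 'high', 'electric'] (min_width=22, slack=1)
Line 4: ['open', 'wind', 'was', 'line', 'fast'] (min_width=23, slack=0)
Line 5: ['a', 'ant', 'journey'] (min_width=13, slack=10)
Total lines: 5

Answer: 5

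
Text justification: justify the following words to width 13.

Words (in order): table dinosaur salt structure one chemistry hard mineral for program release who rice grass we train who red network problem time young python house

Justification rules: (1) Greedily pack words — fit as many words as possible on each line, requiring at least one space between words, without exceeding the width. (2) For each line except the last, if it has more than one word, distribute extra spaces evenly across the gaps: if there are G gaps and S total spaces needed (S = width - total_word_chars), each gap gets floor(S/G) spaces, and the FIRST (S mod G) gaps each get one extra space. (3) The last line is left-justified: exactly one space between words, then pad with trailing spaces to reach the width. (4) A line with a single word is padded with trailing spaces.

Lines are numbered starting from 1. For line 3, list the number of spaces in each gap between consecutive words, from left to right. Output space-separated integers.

Answer: 1

Derivation:
Line 1: ['table'] (min_width=5, slack=8)
Line 2: ['dinosaur', 'salt'] (min_width=13, slack=0)
Line 3: ['structure', 'one'] (min_width=13, slack=0)
Line 4: ['chemistry'] (min_width=9, slack=4)
Line 5: ['hard', 'mineral'] (min_width=12, slack=1)
Line 6: ['for', 'program'] (min_width=11, slack=2)
Line 7: ['release', 'who'] (min_width=11, slack=2)
Line 8: ['rice', 'grass', 'we'] (min_width=13, slack=0)
Line 9: ['train', 'who', 'red'] (min_width=13, slack=0)
Line 10: ['network'] (min_width=7, slack=6)
Line 11: ['problem', 'time'] (min_width=12, slack=1)
Line 12: ['young', 'python'] (min_width=12, slack=1)
Line 13: ['house'] (min_width=5, slack=8)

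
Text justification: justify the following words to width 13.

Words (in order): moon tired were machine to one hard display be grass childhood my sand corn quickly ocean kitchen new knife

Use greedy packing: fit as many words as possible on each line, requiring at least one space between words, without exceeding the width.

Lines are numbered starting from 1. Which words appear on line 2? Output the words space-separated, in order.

Line 1: ['moon', 'tired'] (min_width=10, slack=3)
Line 2: ['were', 'machine'] (min_width=12, slack=1)
Line 3: ['to', 'one', 'hard'] (min_width=11, slack=2)
Line 4: ['display', 'be'] (min_width=10, slack=3)
Line 5: ['grass'] (min_width=5, slack=8)
Line 6: ['childhood', 'my'] (min_width=12, slack=1)
Line 7: ['sand', 'corn'] (min_width=9, slack=4)
Line 8: ['quickly', 'ocean'] (min_width=13, slack=0)
Line 9: ['kitchen', 'new'] (min_width=11, slack=2)
Line 10: ['knife'] (min_width=5, slack=8)

Answer: were machine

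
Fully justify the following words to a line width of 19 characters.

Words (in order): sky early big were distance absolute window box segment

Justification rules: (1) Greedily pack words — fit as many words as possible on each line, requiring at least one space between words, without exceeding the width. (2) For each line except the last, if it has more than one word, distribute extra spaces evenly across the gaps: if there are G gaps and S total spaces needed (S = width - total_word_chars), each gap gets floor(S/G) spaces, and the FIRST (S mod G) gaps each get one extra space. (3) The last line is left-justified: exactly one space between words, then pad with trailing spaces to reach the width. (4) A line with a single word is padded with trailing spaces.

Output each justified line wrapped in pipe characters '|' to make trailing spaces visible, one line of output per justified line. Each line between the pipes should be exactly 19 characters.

Answer: |sky  early big were|
|distance   absolute|
|window box segment |

Derivation:
Line 1: ['sky', 'early', 'big', 'were'] (min_width=18, slack=1)
Line 2: ['distance', 'absolute'] (min_width=17, slack=2)
Line 3: ['window', 'box', 'segment'] (min_width=18, slack=1)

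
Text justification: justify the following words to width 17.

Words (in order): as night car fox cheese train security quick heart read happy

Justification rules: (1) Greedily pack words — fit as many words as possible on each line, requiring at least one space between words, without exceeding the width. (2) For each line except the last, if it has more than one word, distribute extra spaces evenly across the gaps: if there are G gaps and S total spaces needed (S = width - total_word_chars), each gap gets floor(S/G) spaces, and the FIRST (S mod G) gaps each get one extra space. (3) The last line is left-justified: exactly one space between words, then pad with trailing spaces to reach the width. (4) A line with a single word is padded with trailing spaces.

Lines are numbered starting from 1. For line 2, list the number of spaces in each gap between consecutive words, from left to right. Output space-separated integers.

Answer: 6

Derivation:
Line 1: ['as', 'night', 'car', 'fox'] (min_width=16, slack=1)
Line 2: ['cheese', 'train'] (min_width=12, slack=5)
Line 3: ['security', 'quick'] (min_width=14, slack=3)
Line 4: ['heart', 'read', 'happy'] (min_width=16, slack=1)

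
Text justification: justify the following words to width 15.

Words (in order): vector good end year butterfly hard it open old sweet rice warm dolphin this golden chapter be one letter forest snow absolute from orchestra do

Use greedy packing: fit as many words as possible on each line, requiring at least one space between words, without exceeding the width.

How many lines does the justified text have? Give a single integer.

Line 1: ['vector', 'good', 'end'] (min_width=15, slack=0)
Line 2: ['year', 'butterfly'] (min_width=14, slack=1)
Line 3: ['hard', 'it', 'open'] (min_width=12, slack=3)
Line 4: ['old', 'sweet', 'rice'] (min_width=14, slack=1)
Line 5: ['warm', 'dolphin'] (min_width=12, slack=3)
Line 6: ['this', 'golden'] (min_width=11, slack=4)
Line 7: ['chapter', 'be', 'one'] (min_width=14, slack=1)
Line 8: ['letter', 'forest'] (min_width=13, slack=2)
Line 9: ['snow', 'absolute'] (min_width=13, slack=2)
Line 10: ['from', 'orchestra'] (min_width=14, slack=1)
Line 11: ['do'] (min_width=2, slack=13)
Total lines: 11

Answer: 11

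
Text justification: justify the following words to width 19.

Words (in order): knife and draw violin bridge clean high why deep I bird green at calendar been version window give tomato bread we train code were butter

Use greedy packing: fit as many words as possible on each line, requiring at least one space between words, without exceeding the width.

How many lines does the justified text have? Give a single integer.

Line 1: ['knife', 'and', 'draw'] (min_width=14, slack=5)
Line 2: ['violin', 'bridge', 'clean'] (min_width=19, slack=0)
Line 3: ['high', 'why', 'deep', 'I'] (min_width=15, slack=4)
Line 4: ['bird', 'green', 'at'] (min_width=13, slack=6)
Line 5: ['calendar', 'been'] (min_width=13, slack=6)
Line 6: ['version', 'window', 'give'] (min_width=19, slack=0)
Line 7: ['tomato', 'bread', 'we'] (min_width=15, slack=4)
Line 8: ['train', 'code', 'were'] (min_width=15, slack=4)
Line 9: ['butter'] (min_width=6, slack=13)
Total lines: 9

Answer: 9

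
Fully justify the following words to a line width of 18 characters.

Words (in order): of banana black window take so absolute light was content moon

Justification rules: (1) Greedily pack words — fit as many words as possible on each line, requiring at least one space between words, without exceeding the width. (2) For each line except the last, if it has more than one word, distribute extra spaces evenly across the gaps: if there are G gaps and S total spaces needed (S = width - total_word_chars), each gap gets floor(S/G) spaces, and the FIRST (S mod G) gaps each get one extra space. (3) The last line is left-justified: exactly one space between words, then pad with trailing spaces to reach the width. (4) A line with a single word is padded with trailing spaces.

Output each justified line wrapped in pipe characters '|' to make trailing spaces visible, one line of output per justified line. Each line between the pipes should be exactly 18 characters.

Line 1: ['of', 'banana', 'black'] (min_width=15, slack=3)
Line 2: ['window', 'take', 'so'] (min_width=14, slack=4)
Line 3: ['absolute', 'light', 'was'] (min_width=18, slack=0)
Line 4: ['content', 'moon'] (min_width=12, slack=6)

Answer: |of   banana  black|
|window   take   so|
|absolute light was|
|content moon      |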